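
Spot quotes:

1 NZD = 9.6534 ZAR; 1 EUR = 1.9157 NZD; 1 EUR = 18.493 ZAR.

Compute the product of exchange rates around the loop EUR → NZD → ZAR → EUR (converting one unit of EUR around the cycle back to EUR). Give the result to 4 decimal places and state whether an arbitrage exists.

1.0000 (no arbitrage)

Around EUR → NZD → ZAR → EUR: 1 × 1.9157 × 9.6534 ÷ 18.493 = 1.000001
Product ≈ 1 (deviation 0.000%, within rounding noise).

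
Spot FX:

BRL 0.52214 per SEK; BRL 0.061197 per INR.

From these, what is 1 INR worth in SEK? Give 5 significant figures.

1 INR × 0.061197 = 0.061197 BRL
0.061197 BRL ÷ 0.52214 = 0.117204 SEK

INR/SEK = 0.11720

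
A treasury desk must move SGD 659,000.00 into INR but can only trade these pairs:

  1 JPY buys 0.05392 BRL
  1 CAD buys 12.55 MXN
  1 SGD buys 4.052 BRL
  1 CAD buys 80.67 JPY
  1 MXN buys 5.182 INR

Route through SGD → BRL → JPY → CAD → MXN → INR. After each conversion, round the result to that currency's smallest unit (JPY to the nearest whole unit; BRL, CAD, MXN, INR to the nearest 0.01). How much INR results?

SGD 659,000.00 × 4.052 = BRL 2,670,268.00
BRL 2,670,268.00 ÷ 0.05392 = JPY 49,522,774
JPY 49,522,774 ÷ 80.67 = CAD 613,893.32
CAD 613,893.32 × 12.55 = MXN 7,704,361.17
MXN 7,704,361.17 × 5.182 = INR 39,923,999.58

INR 39,923,999.58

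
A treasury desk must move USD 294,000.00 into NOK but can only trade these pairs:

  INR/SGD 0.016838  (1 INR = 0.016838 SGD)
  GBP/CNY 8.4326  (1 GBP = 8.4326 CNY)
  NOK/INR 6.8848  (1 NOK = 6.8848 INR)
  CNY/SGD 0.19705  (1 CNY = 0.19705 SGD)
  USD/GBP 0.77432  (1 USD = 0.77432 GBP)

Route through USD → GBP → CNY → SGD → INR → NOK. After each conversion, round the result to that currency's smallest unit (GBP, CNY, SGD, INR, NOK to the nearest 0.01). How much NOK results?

USD 294,000.00 × 0.77432 = GBP 227,650.08
GBP 227,650.08 × 8.4326 = CNY 1,919,682.06
CNY 1,919,682.06 × 0.19705 = SGD 378,273.35
SGD 378,273.35 ÷ 0.016838 = INR 22,465,456.11
INR 22,465,456.11 ÷ 6.8848 = NOK 3,263,051.38

NOK 3,263,051.38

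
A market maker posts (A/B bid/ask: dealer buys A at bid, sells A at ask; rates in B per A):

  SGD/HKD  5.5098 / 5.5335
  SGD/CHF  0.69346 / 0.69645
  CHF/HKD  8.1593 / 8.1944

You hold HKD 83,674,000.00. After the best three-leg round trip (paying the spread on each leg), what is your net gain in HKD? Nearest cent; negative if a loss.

Net profit: HKD 1,884,848.95

Best loop HKD → SGD → CHF → HKD:
HKD 83,674,000.00 ÷ 5.5335 (buy SGD at ask) = SGD 15,121,351.77
SGD 15,121,351.77 × 0.69346 (sell SGD at bid) = CHF 10,486,052.60
CHF 10,486,052.60 × 8.1593 (sell CHF at bid) = HKD 85,558,848.95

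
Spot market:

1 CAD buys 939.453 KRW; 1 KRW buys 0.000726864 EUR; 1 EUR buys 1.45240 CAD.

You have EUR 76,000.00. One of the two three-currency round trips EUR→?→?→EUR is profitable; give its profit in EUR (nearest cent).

Profit: EUR 630.05

Profitable loop is EUR → KRW → CAD → EUR:
EUR 76,000.00 ÷ 0.000726864 = KRW 104,558,762
KRW 104,558,762 ÷ 939.453 = CAD 111,297.49
CAD 111,297.49 ÷ 1.45240 = EUR 76,630.05
Profit = EUR 76,630.05 − EUR 76,000.00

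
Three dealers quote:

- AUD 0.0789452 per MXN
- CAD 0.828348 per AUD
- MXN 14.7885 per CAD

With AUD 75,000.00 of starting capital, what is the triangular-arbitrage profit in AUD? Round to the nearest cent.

Profitable loop is AUD → MXN → CAD → AUD:
AUD 75,000.00 ÷ 0.0789452 = MXN 950,026.09
MXN 950,026.09 ÷ 14.7885 = CAD 64,240.87
CAD 64,240.87 ÷ 0.828348 = AUD 77,553.00
Profit = AUD 77,553.00 − AUD 75,000.00

Profit: AUD 2,553.00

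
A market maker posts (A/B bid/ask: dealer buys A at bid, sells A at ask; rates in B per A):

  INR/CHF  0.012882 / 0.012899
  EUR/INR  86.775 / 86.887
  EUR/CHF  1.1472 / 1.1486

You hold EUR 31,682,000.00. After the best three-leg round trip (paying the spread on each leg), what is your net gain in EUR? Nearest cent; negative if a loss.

Best loop EUR → CHF → INR → EUR:
EUR 31,682,000.00 × 1.1472 (sell EUR at bid) = CHF 36,345,590.40
CHF 36,345,590.40 ÷ 0.012899 (buy INR at ask) = INR 2,817,706,054.73
INR 2,817,706,054.73 ÷ 86.887 (buy EUR at ask) = EUR 32,429,547.05

Net profit: EUR 747,547.05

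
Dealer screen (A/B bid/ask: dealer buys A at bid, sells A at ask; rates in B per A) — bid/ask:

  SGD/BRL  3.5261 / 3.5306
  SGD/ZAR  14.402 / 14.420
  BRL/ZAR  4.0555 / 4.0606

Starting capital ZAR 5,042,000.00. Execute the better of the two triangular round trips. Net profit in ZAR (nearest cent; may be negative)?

Net profit: ZAR 23,087.13

Best loop ZAR → BRL → SGD → ZAR:
ZAR 5,042,000.00 ÷ 4.0606 (buy BRL at ask) = BRL 1,241,688.42
BRL 1,241,688.42 ÷ 3.5306 (buy SGD at ask) = SGD 351,693.32
SGD 351,693.32 × 14.402 (sell SGD at bid) = ZAR 5,065,087.13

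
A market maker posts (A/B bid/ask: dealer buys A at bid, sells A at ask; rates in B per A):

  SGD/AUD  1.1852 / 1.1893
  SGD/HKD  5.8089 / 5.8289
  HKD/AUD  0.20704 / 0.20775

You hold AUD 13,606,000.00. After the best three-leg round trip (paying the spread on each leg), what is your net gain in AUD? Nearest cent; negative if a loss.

Net profit: AUD 153,010.65

Best loop AUD → SGD → HKD → AUD:
AUD 13,606,000.00 ÷ 1.1893 (buy SGD at ask) = SGD 11,440,343.06
SGD 11,440,343.06 × 5.8089 (sell SGD at bid) = HKD 66,455,808.80
HKD 66,455,808.80 × 0.20704 (sell HKD at bid) = AUD 13,759,010.65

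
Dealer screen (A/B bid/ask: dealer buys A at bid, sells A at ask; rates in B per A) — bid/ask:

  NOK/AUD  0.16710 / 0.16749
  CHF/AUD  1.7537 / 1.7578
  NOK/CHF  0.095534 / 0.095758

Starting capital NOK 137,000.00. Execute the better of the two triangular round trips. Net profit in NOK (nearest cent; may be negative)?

Net profit: NOK 39.24

Best loop NOK → CHF → AUD → NOK:
NOK 137,000.00 × 0.095534 (sell NOK at bid) = CHF 13,088.16
CHF 13,088.16 × 1.7537 (sell CHF at bid) = AUD 22,952.70
AUD 22,952.70 ÷ 0.16749 (buy NOK at ask) = NOK 137,039.24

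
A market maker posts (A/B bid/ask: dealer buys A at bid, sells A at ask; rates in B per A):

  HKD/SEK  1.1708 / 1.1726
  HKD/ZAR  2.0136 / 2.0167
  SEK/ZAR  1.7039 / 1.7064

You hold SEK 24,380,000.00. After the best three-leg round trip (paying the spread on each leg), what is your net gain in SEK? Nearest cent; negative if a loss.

Net profit: SEK 154,441.24

Best loop SEK → HKD → ZAR → SEK:
SEK 24,380,000.00 ÷ 1.1726 (buy HKD at ask) = HKD 20,791,403.72
HKD 20,791,403.72 × 2.0136 (sell HKD at bid) = ZAR 41,865,570.53
ZAR 41,865,570.53 ÷ 1.7064 (buy SEK at ask) = SEK 24,534,441.24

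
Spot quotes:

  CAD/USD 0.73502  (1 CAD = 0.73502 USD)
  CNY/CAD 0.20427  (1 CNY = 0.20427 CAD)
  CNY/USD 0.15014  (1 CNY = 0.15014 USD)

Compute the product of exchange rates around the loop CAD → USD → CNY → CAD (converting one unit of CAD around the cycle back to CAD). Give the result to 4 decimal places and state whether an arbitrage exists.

Around CAD → USD → CNY → CAD: 1 × 0.73502 ÷ 0.15014 × 0.20427 = 1.000017
Product ≈ 1 (deviation 0.002%, within rounding noise).

1.0000 (no arbitrage)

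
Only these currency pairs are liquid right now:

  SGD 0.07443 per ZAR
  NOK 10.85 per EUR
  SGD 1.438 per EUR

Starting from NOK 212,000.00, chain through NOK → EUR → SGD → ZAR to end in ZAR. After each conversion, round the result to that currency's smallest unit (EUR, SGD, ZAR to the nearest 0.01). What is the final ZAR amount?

NOK 212,000.00 ÷ 10.85 = EUR 19,539.17
EUR 19,539.17 × 1.438 = SGD 28,097.33
SGD 28,097.33 ÷ 0.07443 = ZAR 377,500.07

ZAR 377,500.07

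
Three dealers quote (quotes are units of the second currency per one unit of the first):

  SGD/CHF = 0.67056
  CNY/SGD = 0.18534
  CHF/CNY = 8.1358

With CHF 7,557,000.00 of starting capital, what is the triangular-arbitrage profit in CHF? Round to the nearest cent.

Profit: CHF 84,110.64

Profitable loop is CHF → CNY → SGD → CHF:
CHF 7,557,000.00 × 8.1358 = CNY 61,482,240.60
CNY 61,482,240.60 × 0.18534 = SGD 11,395,118.47
SGD 11,395,118.47 × 0.67056 = CHF 7,641,110.64
Profit = CHF 7,641,110.64 − CHF 7,557,000.00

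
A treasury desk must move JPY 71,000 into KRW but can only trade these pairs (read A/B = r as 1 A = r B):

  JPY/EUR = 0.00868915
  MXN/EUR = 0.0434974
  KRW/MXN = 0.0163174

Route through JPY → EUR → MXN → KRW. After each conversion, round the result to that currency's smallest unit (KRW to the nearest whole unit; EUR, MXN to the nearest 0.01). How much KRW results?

KRW 869,204

JPY 71,000 × 0.00868915 = EUR 616.93
EUR 616.93 ÷ 0.0434974 = MXN 14,183.15
MXN 14,183.15 ÷ 0.0163174 = KRW 869,204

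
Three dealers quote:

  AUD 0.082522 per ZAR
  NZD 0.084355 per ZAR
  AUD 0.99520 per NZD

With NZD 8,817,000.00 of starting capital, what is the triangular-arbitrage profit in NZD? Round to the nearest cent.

Profitable loop is NZD → AUD → ZAR → NZD:
NZD 8,817,000.00 × 0.99520 = AUD 8,774,678.40
AUD 8,774,678.40 ÷ 0.082522 = ZAR 106,331,383.15
ZAR 106,331,383.15 × 0.084355 = NZD 8,969,583.83
Profit = NZD 8,969,583.83 − NZD 8,817,000.00

Profit: NZD 152,583.83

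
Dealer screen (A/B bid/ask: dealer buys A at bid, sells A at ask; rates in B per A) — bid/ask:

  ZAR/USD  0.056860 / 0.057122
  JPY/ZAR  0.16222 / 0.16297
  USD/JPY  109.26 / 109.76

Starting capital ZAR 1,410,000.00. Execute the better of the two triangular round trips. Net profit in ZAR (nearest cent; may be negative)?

Net profit: ZAR 10,991.77

Best loop ZAR → USD → JPY → ZAR:
ZAR 1,410,000.00 × 0.056860 (sell ZAR at bid) = USD 80,172.60
USD 80,172.60 × 109.26 (sell USD at bid) = JPY 8,759,658
JPY 8,759,658 × 0.16222 (sell JPY at bid) = ZAR 1,420,991.77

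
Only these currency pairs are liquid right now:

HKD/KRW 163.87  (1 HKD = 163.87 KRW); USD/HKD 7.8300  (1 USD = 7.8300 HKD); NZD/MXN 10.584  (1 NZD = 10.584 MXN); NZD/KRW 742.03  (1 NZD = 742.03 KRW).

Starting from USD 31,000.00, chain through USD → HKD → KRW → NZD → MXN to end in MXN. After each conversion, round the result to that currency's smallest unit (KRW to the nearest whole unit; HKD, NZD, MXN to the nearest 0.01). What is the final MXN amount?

MXN 567,350.24

USD 31,000.00 × 7.8300 = HKD 242,730.00
HKD 242,730.00 × 163.87 = KRW 39,776,165
KRW 39,776,165 ÷ 742.03 = NZD 53,604.52
NZD 53,604.52 × 10.584 = MXN 567,350.24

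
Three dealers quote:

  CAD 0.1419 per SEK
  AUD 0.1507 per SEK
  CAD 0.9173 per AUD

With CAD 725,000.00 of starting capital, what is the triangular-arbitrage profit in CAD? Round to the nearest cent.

Profitable loop is CAD → AUD → SEK → CAD:
CAD 725,000.00 ÷ 0.9173 = AUD 790,363.02
AUD 790,363.02 ÷ 0.1507 = SEK 5,244,611.96
SEK 5,244,611.96 × 0.1419 = CAD 744,210.44
Profit = CAD 744,210.44 − CAD 725,000.00

Profit: CAD 19,210.44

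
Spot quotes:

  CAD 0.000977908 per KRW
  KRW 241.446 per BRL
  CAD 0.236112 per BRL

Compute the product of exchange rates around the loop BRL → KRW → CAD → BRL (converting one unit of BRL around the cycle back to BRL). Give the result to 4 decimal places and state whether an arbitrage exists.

1.0000 (no arbitrage)

Around BRL → KRW → CAD → BRL: 1 × 241.446 × 0.000977908 ÷ 0.236112 = 1.000000
Product ≈ 1 (deviation 0.000%, within rounding noise).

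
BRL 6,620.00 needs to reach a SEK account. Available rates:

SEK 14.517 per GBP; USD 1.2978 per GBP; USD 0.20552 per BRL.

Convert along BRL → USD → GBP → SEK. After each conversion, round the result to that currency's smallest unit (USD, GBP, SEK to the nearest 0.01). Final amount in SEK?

BRL 6,620.00 × 0.20552 = USD 1,360.54
USD 1,360.54 ÷ 1.2978 = GBP 1,048.34
GBP 1,048.34 × 14.517 = SEK 15,218.75

SEK 15,218.75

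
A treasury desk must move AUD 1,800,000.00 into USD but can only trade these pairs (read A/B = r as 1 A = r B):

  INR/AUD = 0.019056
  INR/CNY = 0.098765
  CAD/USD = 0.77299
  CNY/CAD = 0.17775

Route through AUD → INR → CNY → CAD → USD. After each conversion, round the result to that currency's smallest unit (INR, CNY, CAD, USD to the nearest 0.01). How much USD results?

USD 1,281,820.80

AUD 1,800,000.00 ÷ 0.019056 = INR 94,458,438.29
INR 94,458,438.29 × 0.098765 = CNY 9,329,187.66
CNY 9,329,187.66 × 0.17775 = CAD 1,658,263.11
CAD 1,658,263.11 × 0.77299 = USD 1,281,820.80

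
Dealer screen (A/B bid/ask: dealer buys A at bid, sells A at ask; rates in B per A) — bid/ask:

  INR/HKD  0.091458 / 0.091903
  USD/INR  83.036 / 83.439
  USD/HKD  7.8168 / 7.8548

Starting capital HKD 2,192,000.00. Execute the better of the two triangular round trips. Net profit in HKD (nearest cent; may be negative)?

Best loop HKD → INR → USD → HKD:
HKD 2,192,000.00 ÷ 0.091903 (buy INR at ask) = INR 23,851,234.45
INR 23,851,234.45 ÷ 83.439 (buy USD at ask) = USD 285,852.35
USD 285,852.35 × 7.8168 (sell USD at bid) = HKD 2,234,450.67

Net profit: HKD 42,450.67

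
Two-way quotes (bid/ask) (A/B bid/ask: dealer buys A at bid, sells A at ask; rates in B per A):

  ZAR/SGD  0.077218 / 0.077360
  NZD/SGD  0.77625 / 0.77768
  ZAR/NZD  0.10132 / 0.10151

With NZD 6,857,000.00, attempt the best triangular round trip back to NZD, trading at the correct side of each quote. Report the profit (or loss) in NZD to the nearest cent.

Best loop NZD → SGD → ZAR → NZD:
NZD 6,857,000.00 × 0.77625 (sell NZD at bid) = SGD 5,322,746.25
SGD 5,322,746.25 ÷ 0.077360 (buy ZAR at ask) = ZAR 68,804,889.48
ZAR 68,804,889.48 × 0.10132 (sell ZAR at bid) = NZD 6,971,311.40

Net profit: NZD 114,311.40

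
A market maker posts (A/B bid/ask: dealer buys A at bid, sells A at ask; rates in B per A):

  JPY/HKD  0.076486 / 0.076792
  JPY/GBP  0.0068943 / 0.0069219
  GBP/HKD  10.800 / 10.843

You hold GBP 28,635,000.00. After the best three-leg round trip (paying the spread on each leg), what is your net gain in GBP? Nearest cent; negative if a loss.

Best loop GBP → JPY → HKD → GBP:
GBP 28,635,000.00 ÷ 0.0069219 (buy JPY at ask) = JPY 4,136,869,935
JPY 4,136,869,935 × 0.076486 (sell JPY at bid) = HKD 316,412,633.81
HKD 316,412,633.81 ÷ 10.843 (buy GBP at ask) = GBP 29,181,281.36

Net profit: GBP 546,281.36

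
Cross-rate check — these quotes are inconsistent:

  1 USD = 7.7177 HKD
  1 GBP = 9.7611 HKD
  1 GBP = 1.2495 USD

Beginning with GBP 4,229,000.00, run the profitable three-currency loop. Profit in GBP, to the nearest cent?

Profitable loop is GBP → HKD → USD → GBP:
GBP 4,229,000.00 × 9.7611 = HKD 41,279,691.90
HKD 41,279,691.90 ÷ 7.7177 = USD 5,348,703.88
USD 5,348,703.88 ÷ 1.2495 = GBP 4,280,675.37
Profit = GBP 4,280,675.37 − GBP 4,229,000.00

Profit: GBP 51,675.37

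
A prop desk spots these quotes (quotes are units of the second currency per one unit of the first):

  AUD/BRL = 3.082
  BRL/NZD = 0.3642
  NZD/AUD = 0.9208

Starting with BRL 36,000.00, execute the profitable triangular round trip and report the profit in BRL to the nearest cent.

Profit: BRL 1,208.35

Profitable loop is BRL → NZD → AUD → BRL:
BRL 36,000.00 × 0.3642 = NZD 13,111.20
NZD 13,111.20 × 0.9208 = AUD 12,072.79
AUD 12,072.79 × 3.082 = BRL 37,208.35
Profit = BRL 37,208.35 − BRL 36,000.00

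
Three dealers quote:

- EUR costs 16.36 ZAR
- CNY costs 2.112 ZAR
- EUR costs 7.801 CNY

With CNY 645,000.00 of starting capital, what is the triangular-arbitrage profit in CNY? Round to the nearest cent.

Profitable loop is CNY → ZAR → EUR → CNY:
CNY 645,000.00 × 2.112 = ZAR 1,362,240.00
ZAR 1,362,240.00 ÷ 16.36 = EUR 83,266.50
EUR 83,266.50 × 7.801 = CNY 649,562.00
Profit = CNY 649,562.00 − CNY 645,000.00

Profit: CNY 4,562.00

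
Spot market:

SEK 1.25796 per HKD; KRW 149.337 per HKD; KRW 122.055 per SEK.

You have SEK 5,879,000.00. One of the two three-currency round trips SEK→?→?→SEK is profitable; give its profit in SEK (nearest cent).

Profitable loop is SEK → KRW → HKD → SEK:
SEK 5,879,000.00 × 122.055 = KRW 717,561,345
KRW 717,561,345 ÷ 149.337 = HKD 4,804,980.31
HKD 4,804,980.31 × 1.25796 = SEK 6,044,473.03
Profit = SEK 6,044,473.03 − SEK 5,879,000.00

Profit: SEK 165,473.03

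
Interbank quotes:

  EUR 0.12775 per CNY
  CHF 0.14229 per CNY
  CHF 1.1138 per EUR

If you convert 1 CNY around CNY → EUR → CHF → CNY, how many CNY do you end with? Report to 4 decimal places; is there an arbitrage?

1.0000 (no arbitrage)

Around CNY → EUR → CHF → CNY: 1 × 0.12775 × 1.1138 ÷ 0.14229 = 0.999986
Product ≈ 1 (deviation 0.001%, within rounding noise).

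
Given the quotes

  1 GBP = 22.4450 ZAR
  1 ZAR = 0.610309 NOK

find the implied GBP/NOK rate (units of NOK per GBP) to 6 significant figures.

GBP/NOK = 13.6984

1 GBP × 22.4450 = 22.445 ZAR
22.445 ZAR × 0.610309 = 13.6984 NOK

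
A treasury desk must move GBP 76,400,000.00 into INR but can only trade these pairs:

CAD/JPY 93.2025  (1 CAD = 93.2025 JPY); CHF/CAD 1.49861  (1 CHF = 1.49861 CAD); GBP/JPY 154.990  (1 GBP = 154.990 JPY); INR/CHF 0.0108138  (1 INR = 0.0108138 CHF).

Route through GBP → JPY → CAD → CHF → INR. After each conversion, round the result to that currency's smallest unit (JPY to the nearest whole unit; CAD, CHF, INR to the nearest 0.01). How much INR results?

INR 7,839,755,451.37

GBP 76,400,000.00 × 154.990 = JPY 11,841,236,000
JPY 11,841,236,000 ÷ 93.2025 = CAD 127,048,480.46
CAD 127,048,480.46 ÷ 1.49861 = CHF 84,777,547.50
CHF 84,777,547.50 ÷ 0.0108138 = INR 7,839,755,451.37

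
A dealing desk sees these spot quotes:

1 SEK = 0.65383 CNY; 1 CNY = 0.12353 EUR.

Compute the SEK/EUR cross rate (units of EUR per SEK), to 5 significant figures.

1 SEK × 0.65383 = 0.65383 CNY
0.65383 CNY × 0.12353 = 0.0807676 EUR

SEK/EUR = 0.080768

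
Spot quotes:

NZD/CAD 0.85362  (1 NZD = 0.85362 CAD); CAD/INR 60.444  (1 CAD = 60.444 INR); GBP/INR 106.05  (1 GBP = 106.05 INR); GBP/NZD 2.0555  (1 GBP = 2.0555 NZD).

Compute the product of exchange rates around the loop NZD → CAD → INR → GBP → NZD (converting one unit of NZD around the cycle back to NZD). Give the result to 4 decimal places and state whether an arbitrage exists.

Around NZD → CAD → INR → GBP → NZD: 1 × 0.85362 × 60.444 ÷ 106.05 × 2.0555 = 1.000057
Product ≈ 1 (deviation 0.006%, within rounding noise).

1.0001 (no arbitrage)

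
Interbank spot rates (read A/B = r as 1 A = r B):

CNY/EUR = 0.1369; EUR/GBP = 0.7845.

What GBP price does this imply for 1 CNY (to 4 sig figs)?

CNY/GBP = 0.1074

1 CNY × 0.1369 = 0.1369 EUR
0.1369 EUR × 0.7845 = 0.107398 GBP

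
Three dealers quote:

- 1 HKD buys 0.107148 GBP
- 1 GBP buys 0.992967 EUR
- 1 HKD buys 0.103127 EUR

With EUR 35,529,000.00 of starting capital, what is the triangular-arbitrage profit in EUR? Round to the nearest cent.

Profitable loop is EUR → HKD → GBP → EUR:
EUR 35,529,000.00 ÷ 0.103127 = HKD 344,516,954.82
HKD 344,516,954.82 × 0.107148 = GBP 36,914,302.68
GBP 36,914,302.68 × 0.992967 = EUR 36,654,684.38
Profit = EUR 36,654,684.38 − EUR 35,529,000.00

Profit: EUR 1,125,684.38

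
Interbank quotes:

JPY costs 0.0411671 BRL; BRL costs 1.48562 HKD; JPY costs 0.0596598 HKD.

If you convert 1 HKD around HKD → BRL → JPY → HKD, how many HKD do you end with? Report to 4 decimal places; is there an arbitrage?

0.9755 (arbitrage exists)

Around HKD → BRL → JPY → HKD: 1 ÷ 1.48562 ÷ 0.0411671 × 0.0596598 = 0.975492
Product < 1; profitable direction is HKD → JPY → BRL → HKD.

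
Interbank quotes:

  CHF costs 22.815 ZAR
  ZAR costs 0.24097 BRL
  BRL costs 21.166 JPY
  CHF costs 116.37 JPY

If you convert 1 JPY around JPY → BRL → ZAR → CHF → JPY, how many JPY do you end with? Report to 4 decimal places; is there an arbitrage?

1.0000 (no arbitrage)

Around JPY → BRL → ZAR → CHF → JPY: 1 ÷ 21.166 ÷ 0.24097 ÷ 22.815 × 116.37 = 1.000043
Product ≈ 1 (deviation 0.004%, within rounding noise).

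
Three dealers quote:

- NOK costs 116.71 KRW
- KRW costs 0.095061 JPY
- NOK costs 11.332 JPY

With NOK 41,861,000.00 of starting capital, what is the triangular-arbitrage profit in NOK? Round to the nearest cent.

Profit: NOK 895,851.46

Profitable loop is NOK → JPY → KRW → NOK:
NOK 41,861,000.00 × 11.332 = JPY 474,368,852
JPY 474,368,852 ÷ 0.095061 = KRW 4,990,152,134
KRW 4,990,152,134 ÷ 116.71 = NOK 42,756,851.46
Profit = NOK 42,756,851.46 − NOK 41,861,000.00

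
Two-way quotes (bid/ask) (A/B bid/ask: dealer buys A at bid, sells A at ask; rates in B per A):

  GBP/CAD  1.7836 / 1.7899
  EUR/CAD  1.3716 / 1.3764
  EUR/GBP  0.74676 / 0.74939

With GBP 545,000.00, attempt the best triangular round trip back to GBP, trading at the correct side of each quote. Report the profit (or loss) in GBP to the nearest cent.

Net profit: GBP 12,297.79

Best loop GBP → EUR → CAD → GBP:
GBP 545,000.00 ÷ 0.74939 (buy EUR at ask) = EUR 727,258.17
EUR 727,258.17 × 1.3716 (sell EUR at bid) = CAD 997,507.31
CAD 997,507.31 ÷ 1.7899 (buy GBP at ask) = GBP 557,297.79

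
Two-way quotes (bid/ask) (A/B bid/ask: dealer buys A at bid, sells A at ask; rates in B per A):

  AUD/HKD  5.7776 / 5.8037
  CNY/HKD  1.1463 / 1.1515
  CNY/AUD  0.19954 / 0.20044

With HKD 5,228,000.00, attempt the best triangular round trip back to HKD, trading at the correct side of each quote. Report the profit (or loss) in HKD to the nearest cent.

Net profit: HKD 6,185.08

Best loop HKD → CNY → AUD → HKD:
HKD 5,228,000.00 ÷ 1.1515 (buy CNY at ask) = CNY 4,540,165.00
CNY 4,540,165.00 × 0.19954 (sell CNY at bid) = AUD 905,944.52
AUD 905,944.52 × 5.7776 (sell AUD at bid) = HKD 5,234,185.08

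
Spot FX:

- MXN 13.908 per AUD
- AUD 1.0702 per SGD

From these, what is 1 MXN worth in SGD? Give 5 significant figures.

1 MXN ÷ 13.908 = 0.0719011 AUD
0.0719011 AUD ÷ 1.0702 = 0.0671847 SGD

MXN/SGD = 0.067185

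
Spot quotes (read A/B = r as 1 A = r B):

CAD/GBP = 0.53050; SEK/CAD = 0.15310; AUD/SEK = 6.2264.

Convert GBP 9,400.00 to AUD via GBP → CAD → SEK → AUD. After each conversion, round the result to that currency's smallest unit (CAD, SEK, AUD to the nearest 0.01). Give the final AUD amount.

GBP 9,400.00 ÷ 0.53050 = CAD 17,719.13
CAD 17,719.13 ÷ 0.15310 = SEK 115,735.66
SEK 115,735.66 ÷ 6.2264 = AUD 18,587.89

AUD 18,587.89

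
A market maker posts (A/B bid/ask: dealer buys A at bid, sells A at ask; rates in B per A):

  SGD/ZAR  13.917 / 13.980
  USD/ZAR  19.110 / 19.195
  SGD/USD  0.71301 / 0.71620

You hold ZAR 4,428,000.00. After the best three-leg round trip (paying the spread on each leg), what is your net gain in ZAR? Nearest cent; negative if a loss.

Best loop ZAR → USD → SGD → ZAR:
ZAR 4,428,000.00 ÷ 19.195 (buy USD at ask) = USD 230,685.07
USD 230,685.07 ÷ 0.71620 (buy SGD at ask) = SGD 322,095.89
SGD 322,095.89 × 13.917 (sell SGD at bid) = ZAR 4,482,608.46

Net profit: ZAR 54,608.46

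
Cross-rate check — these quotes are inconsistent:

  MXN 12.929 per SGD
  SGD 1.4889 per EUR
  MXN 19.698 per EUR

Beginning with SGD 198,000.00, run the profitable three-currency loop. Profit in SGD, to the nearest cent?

Profit: SGD 4,608.13

Profitable loop is SGD → EUR → MXN → SGD:
SGD 198,000.00 ÷ 1.4889 = EUR 132,984.08
EUR 132,984.08 × 19.698 = MXN 2,619,520.45
MXN 2,619,520.45 ÷ 12.929 = SGD 202,608.13
Profit = SGD 202,608.13 − SGD 198,000.00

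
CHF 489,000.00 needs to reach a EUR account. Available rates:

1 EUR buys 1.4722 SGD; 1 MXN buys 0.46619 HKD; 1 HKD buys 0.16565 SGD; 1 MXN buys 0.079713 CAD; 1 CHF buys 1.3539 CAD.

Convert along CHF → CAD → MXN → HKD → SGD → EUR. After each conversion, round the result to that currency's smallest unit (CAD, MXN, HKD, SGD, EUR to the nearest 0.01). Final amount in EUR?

EUR 435,666.21

CHF 489,000.00 × 1.3539 = CAD 662,057.10
CAD 662,057.10 ÷ 0.079713 = MXN 8,305,509.77
MXN 8,305,509.77 × 0.46619 = HKD 3,871,945.60
HKD 3,871,945.60 × 0.16565 = SGD 641,387.79
SGD 641,387.79 ÷ 1.4722 = EUR 435,666.21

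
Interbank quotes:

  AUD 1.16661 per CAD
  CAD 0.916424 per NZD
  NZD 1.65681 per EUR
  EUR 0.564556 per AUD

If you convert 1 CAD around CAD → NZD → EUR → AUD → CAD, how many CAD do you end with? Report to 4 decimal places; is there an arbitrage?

Around CAD → NZD → EUR → AUD → CAD: 1 ÷ 0.916424 ÷ 1.65681 ÷ 0.564556 ÷ 1.16661 = 0.999996
Product ≈ 1 (deviation 0.000%, within rounding noise).

1.0000 (no arbitrage)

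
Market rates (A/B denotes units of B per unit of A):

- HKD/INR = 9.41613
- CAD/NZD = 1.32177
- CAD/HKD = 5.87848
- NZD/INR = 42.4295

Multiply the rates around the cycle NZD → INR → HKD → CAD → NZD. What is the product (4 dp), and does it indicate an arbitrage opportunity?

1.0132 (arbitrage exists)

Around NZD → INR → HKD → CAD → NZD: 1 × 42.4295 ÷ 9.41613 ÷ 5.87848 × 1.32177 = 1.013179
Product > 1; profitable direction is NZD → INR → HKD → CAD → NZD.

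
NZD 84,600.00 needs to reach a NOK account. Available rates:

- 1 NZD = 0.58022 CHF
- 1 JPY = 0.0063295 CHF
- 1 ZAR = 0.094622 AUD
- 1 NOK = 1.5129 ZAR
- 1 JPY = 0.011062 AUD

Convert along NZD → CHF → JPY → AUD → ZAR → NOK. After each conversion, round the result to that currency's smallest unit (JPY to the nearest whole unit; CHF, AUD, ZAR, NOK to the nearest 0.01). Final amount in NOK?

NOK 599,273.27

NZD 84,600.00 × 0.58022 = CHF 49,086.61
CHF 49,086.61 ÷ 0.0063295 = JPY 7,755,211
JPY 7,755,211 × 0.011062 = AUD 85,788.14
AUD 85,788.14 ÷ 0.094622 = ZAR 906,640.53
ZAR 906,640.53 ÷ 1.5129 = NOK 599,273.27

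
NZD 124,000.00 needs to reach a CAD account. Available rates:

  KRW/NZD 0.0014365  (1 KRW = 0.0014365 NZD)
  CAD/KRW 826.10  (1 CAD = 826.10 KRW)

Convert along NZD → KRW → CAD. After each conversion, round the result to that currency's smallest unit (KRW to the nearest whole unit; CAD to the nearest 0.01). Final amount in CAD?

CAD 104,492.09

NZD 124,000.00 ÷ 0.0014365 = KRW 86,320,919
KRW 86,320,919 ÷ 826.10 = CAD 104,492.09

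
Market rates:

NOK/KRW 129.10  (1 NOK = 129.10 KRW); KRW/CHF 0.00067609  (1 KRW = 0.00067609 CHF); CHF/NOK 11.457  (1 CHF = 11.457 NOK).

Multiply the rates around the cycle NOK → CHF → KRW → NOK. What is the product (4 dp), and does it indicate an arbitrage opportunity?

Around NOK → CHF → KRW → NOK: 1 ÷ 11.457 ÷ 0.00067609 ÷ 129.10 = 0.999996
Product ≈ 1 (deviation 0.000%, within rounding noise).

1.0000 (no arbitrage)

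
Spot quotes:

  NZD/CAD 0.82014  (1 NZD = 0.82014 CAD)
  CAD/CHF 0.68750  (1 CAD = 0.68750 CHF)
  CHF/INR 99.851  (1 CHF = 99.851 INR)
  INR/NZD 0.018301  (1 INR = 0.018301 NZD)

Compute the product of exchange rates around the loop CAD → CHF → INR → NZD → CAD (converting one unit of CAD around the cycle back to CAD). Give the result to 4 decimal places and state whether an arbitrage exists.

Around CAD → CHF → INR → NZD → CAD: 1 × 0.68750 × 99.851 × 0.018301 × 0.82014 = 1.030357
Product > 1; profitable direction is CAD → CHF → INR → NZD → CAD.

1.0304 (arbitrage exists)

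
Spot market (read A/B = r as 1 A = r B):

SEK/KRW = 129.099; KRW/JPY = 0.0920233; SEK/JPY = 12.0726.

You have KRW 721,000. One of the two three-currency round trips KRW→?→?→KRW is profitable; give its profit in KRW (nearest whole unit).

Profitable loop is KRW → SEK → JPY → KRW:
KRW 721,000 ÷ 129.099 = SEK 5,584.86
SEK 5,584.86 × 12.0726 = JPY 67,424
JPY 67,424 ÷ 0.0920233 = KRW 732,682
Profit = KRW 732,682 − KRW 721,000

Profit: KRW 11,682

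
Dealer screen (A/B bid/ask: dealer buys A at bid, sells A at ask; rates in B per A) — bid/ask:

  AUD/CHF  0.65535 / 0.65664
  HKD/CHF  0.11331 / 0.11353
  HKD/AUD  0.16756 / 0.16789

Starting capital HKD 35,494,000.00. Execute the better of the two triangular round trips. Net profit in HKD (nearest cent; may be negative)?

Net profit: HKD 987,360.04

Best loop HKD → CHF → AUD → HKD:
HKD 35,494,000.00 × 0.11331 (sell HKD at bid) = CHF 4,021,825.14
CHF 4,021,825.14 ÷ 0.65664 (buy AUD at ask) = AUD 6,124,855.54
AUD 6,124,855.54 ÷ 0.16789 (buy HKD at ask) = HKD 36,481,360.04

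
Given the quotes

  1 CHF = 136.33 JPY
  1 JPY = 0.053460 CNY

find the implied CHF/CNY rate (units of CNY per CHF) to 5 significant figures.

1 CHF × 136.33 = 136.33 JPY
136.33 JPY × 0.053460 = 7.2882 CNY

CHF/CNY = 7.2882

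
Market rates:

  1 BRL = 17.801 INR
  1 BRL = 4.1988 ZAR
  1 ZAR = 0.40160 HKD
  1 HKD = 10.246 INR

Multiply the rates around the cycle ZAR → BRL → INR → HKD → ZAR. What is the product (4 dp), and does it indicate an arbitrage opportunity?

Around ZAR → BRL → INR → HKD → ZAR: 1 ÷ 4.1988 × 17.801 ÷ 10.246 ÷ 0.40160 = 1.030318
Product > 1; profitable direction is ZAR → BRL → INR → HKD → ZAR.

1.0303 (arbitrage exists)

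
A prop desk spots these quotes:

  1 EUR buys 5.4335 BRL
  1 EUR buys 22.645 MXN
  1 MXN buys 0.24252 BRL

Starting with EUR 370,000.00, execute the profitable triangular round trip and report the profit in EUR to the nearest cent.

Profit: EUR 3,974.45

Profitable loop is EUR → MXN → BRL → EUR:
EUR 370,000.00 × 22.645 = MXN 8,378,650.00
MXN 8,378,650.00 × 0.24252 = BRL 2,031,990.20
BRL 2,031,990.20 ÷ 5.4335 = EUR 373,974.45
Profit = EUR 373,974.45 − EUR 370,000.00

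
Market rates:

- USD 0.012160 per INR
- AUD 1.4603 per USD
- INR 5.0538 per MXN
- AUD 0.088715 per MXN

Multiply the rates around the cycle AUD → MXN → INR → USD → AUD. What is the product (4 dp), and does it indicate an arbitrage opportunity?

1.0116 (arbitrage exists)

Around AUD → MXN → INR → USD → AUD: 1 ÷ 0.088715 × 5.0538 × 0.012160 × 1.4603 = 1.011572
Product > 1; profitable direction is AUD → MXN → INR → USD → AUD.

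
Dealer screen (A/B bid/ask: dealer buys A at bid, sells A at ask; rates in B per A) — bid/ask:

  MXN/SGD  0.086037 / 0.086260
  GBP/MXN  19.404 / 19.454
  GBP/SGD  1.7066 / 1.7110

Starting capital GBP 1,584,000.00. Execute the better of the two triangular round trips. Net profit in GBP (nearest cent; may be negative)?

Net profit: GBP 26,899.89

Best loop GBP → SGD → MXN → GBP:
GBP 1,584,000.00 × 1.7066 (sell GBP at bid) = SGD 2,703,254.40
SGD 2,703,254.40 ÷ 0.086260 (buy MXN at ask) = MXN 31,338,446.56
MXN 31,338,446.56 ÷ 19.454 (buy GBP at ask) = GBP 1,610,899.89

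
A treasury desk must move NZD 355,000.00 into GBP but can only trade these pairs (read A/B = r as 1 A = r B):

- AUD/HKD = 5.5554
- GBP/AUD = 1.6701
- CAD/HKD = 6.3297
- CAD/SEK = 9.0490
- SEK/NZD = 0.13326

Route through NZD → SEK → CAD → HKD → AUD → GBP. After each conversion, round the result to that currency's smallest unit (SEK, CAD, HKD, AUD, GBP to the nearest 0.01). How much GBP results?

GBP 200,841.41

NZD 355,000.00 ÷ 0.13326 = SEK 2,663,965.18
SEK 2,663,965.18 ÷ 9.0490 = CAD 294,393.32
CAD 294,393.32 × 6.3297 = HKD 1,863,421.40
HKD 1,863,421.40 ÷ 5.5554 = AUD 335,425.24
AUD 335,425.24 ÷ 1.6701 = GBP 200,841.41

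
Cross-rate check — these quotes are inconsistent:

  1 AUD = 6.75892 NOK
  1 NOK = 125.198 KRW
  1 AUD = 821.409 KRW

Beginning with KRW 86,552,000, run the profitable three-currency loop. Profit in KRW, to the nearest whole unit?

Profitable loop is KRW → AUD → NOK → KRW:
KRW 86,552,000 ÷ 821.409 = AUD 105,370.16
AUD 105,370.16 × 6.75892 = NOK 712,188.50
NOK 712,188.50 × 125.198 = KRW 89,164,576
Profit = KRW 89,164,576 − KRW 86,552,000

Profit: KRW 2,612,576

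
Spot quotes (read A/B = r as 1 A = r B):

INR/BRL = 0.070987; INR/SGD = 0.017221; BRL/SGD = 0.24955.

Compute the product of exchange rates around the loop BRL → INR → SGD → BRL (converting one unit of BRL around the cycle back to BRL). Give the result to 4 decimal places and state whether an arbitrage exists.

0.9721 (arbitrage exists)

Around BRL → INR → SGD → BRL: 1 ÷ 0.070987 × 0.017221 ÷ 0.24955 = 0.972125
Product < 1; profitable direction is BRL → SGD → INR → BRL.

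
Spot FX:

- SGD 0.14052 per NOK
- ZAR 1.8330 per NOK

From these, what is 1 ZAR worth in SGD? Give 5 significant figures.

1 ZAR ÷ 1.8330 = 0.545554 NOK
0.545554 NOK × 0.14052 = 0.0766612 SGD

ZAR/SGD = 0.076661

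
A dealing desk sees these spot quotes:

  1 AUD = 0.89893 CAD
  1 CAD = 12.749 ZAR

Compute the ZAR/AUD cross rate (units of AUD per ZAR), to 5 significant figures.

ZAR/AUD = 0.087257

1 ZAR ÷ 12.749 = 0.0784375 CAD
0.0784375 CAD ÷ 0.89893 = 0.0872565 AUD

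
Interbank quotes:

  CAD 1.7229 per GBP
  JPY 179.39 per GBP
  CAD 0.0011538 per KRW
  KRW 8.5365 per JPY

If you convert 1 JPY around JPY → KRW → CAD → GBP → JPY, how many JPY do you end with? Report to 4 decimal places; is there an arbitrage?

1.0255 (arbitrage exists)

Around JPY → KRW → CAD → GBP → JPY: 1 × 8.5365 × 0.0011538 ÷ 1.7229 × 179.39 = 1.025530
Product > 1; profitable direction is JPY → KRW → CAD → GBP → JPY.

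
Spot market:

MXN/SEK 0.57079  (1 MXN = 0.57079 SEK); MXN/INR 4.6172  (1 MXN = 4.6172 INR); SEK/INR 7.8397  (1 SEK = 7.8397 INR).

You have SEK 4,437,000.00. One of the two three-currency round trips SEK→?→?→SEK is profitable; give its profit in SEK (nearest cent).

Profitable loop is SEK → MXN → INR → SEK:
SEK 4,437,000.00 ÷ 0.57079 = MXN 7,773,436.82
MXN 7,773,436.82 × 4.6172 = INR 35,891,512.47
INR 35,891,512.47 ÷ 7.8397 = SEK 4,578,174.22
Profit = SEK 4,578,174.22 − SEK 4,437,000.00

Profit: SEK 141,174.22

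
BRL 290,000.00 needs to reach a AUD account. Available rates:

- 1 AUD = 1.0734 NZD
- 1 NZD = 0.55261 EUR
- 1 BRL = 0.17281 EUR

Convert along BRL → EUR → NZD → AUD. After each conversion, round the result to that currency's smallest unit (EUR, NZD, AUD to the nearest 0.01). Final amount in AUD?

AUD 84,486.35

BRL 290,000.00 × 0.17281 = EUR 50,114.90
EUR 50,114.90 ÷ 0.55261 = NZD 90,687.65
NZD 90,687.65 ÷ 1.0734 = AUD 84,486.35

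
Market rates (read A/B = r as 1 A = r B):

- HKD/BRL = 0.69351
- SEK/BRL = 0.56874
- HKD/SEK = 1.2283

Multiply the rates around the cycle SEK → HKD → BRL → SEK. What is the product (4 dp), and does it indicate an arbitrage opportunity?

Around SEK → HKD → BRL → SEK: 1 ÷ 1.2283 × 0.69351 ÷ 0.56874 = 0.992738
Product < 1; profitable direction is SEK → BRL → HKD → SEK.

0.9927 (arbitrage exists)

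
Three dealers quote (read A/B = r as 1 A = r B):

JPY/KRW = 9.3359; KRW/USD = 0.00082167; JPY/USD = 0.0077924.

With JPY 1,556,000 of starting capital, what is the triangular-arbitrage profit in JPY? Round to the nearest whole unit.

Profit: JPY 24,619

Profitable loop is JPY → USD → KRW → JPY:
JPY 1,556,000 × 0.0077924 = USD 12,124.97
USD 12,124.97 ÷ 0.00082167 = KRW 14,756,501
KRW 14,756,501 ÷ 9.3359 = JPY 1,580,619
Profit = JPY 1,580,619 − JPY 1,556,000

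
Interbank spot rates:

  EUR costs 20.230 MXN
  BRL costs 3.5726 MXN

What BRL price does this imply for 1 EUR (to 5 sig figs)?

1 EUR × 20.230 = 20.23 MXN
20.23 MXN ÷ 3.5726 = 5.66254 BRL

EUR/BRL = 5.6625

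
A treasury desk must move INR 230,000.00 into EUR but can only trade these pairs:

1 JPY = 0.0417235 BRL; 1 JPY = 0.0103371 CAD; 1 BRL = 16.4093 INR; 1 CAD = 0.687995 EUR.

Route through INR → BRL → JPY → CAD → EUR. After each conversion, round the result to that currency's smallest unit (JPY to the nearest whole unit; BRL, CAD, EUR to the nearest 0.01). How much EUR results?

EUR 2,389.13

INR 230,000.00 ÷ 16.4093 = BRL 14,016.44
BRL 14,016.44 ÷ 0.0417235 = JPY 335,936
JPY 335,936 × 0.0103371 = CAD 3,472.60
CAD 3,472.60 × 0.687995 = EUR 2,389.13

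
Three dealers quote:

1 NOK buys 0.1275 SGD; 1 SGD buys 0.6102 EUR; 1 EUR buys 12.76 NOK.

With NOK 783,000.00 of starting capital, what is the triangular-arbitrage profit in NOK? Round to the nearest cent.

Profit: NOK 5,730.62

Profitable loop is NOK → EUR → SGD → NOK:
NOK 783,000.00 ÷ 12.76 = EUR 61,363.64
EUR 61,363.64 ÷ 0.6102 = SGD 100,563.15
SGD 100,563.15 ÷ 0.1275 = NOK 788,730.62
Profit = NOK 788,730.62 − NOK 783,000.00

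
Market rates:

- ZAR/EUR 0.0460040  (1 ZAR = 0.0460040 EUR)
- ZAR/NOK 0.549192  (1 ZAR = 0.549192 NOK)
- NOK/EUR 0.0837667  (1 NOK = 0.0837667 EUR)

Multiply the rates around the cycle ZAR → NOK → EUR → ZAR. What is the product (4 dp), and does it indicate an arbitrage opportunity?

Around ZAR → NOK → EUR → ZAR: 1 × 0.549192 × 0.0837667 ÷ 0.0460040 = 1.000000
Product ≈ 1 (deviation 0.000%, within rounding noise).

1.0000 (no arbitrage)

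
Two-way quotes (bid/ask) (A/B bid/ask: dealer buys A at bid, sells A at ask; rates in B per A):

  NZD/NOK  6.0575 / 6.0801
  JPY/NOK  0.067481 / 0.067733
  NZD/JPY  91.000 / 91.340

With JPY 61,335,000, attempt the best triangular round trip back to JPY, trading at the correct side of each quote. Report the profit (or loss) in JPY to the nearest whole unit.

Net profit: JPY 612,039

Best loop JPY → NOK → NZD → JPY:
JPY 61,335,000 × 0.067481 (sell JPY at bid) = NOK 4,138,947.13
NOK 4,138,947.13 ÷ 6.0801 (buy NZD at ask) = NZD 680,736.69
NZD 680,736.69 × 91.000 (sell NZD at bid) = JPY 61,947,039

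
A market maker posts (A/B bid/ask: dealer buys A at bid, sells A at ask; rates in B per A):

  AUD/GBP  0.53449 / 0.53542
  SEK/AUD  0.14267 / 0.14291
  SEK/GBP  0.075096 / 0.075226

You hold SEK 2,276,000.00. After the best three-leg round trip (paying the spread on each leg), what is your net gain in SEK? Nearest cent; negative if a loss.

Best loop SEK → AUD → GBP → SEK:
SEK 2,276,000.00 × 0.14267 (sell SEK at bid) = AUD 324,716.92
AUD 324,716.92 × 0.53449 (sell AUD at bid) = GBP 173,557.95
GBP 173,557.95 ÷ 0.075226 (buy SEK at ask) = SEK 2,307,153.73

Net profit: SEK 31,153.73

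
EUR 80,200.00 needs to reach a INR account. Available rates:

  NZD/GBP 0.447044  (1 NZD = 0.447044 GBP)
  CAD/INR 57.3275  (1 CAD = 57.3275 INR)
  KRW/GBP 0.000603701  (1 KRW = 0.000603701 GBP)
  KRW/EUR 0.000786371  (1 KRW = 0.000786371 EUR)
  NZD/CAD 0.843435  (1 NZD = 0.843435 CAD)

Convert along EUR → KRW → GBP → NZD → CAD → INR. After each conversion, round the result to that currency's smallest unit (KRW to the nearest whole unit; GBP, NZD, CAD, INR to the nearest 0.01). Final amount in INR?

EUR 80,200.00 ÷ 0.000786371 = KRW 101,987,484
KRW 101,987,484 × 0.000603701 = GBP 61,569.95
GBP 61,569.95 ÷ 0.447044 = NZD 137,726.82
NZD 137,726.82 × 0.843435 = CAD 116,163.62
CAD 116,163.62 × 57.3275 = INR 6,659,369.93

INR 6,659,369.93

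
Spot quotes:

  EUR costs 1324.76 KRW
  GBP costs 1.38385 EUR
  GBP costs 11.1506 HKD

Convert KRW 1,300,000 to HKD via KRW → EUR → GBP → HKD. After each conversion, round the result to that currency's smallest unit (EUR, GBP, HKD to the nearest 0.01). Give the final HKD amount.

KRW 1,300,000 ÷ 1324.76 = EUR 981.31
EUR 981.31 ÷ 1.38385 = GBP 709.12
GBP 709.12 × 11.1506 = HKD 7,907.11

HKD 7,907.11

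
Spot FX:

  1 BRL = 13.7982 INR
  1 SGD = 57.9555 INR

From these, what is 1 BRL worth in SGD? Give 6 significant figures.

1 BRL × 13.7982 = 13.7982 INR
13.7982 INR ÷ 57.9555 = 0.238083 SGD

BRL/SGD = 0.238083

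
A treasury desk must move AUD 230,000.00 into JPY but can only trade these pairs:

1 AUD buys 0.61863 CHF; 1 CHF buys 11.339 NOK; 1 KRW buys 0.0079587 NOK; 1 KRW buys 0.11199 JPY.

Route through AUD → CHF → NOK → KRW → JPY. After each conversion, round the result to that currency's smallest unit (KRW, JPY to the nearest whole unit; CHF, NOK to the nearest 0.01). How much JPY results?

AUD 230,000.00 × 0.61863 = CHF 142,284.90
CHF 142,284.90 × 11.339 = NOK 1,613,368.48
NOK 1,613,368.48 ÷ 0.0079587 = KRW 202,717,590
KRW 202,717,590 × 0.11199 = JPY 22,702,343

JPY 22,702,343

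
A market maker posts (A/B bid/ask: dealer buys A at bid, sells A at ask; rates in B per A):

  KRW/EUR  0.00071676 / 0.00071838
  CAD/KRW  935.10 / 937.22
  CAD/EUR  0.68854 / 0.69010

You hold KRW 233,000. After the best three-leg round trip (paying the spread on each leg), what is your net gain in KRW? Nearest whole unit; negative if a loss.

Net profit: KRW 5,281

Best loop KRW → CAD → EUR → KRW:
KRW 233,000 ÷ 937.22 (buy CAD at ask) = CAD 248.61
CAD 248.61 × 0.68854 (sell CAD at bid) = EUR 171.18
EUR 171.18 ÷ 0.00071838 (buy KRW at ask) = KRW 238,281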